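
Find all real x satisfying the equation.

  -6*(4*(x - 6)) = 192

Step 1. [-6*(4*(x - 6)) = 192] divide by the outer -6 ⇒ div: 4*(x - 6) = -32.
Step 2. [4*(x - 6) = -32] divide by the outer 4. So div: x - 6 = -8.
Step 3. [x - 6 = -8] peel the -6: add 6 from each side. So sub: x = -2.

Answer: x ∈ {-2}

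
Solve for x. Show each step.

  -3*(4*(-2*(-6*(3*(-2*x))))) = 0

Step 1. [-3*(4*(-2*(-6*(3*(-2*x))))) = 0] divide by the outer -3, so div: 4*(-2*(-6*(3*(-2*x)))) = 0.
Step 2. [4*(-2*(-6*(3*(-2*x)))) = 0] 4 out front; divide by 4, so div: -2*(-6*(3*(-2*x))) = 0.
Step 3. [-2*(-6*(3*(-2*x))) = 0] -2·(inner) — divide through by -2 ⇒ div: -6*(3*(-2*x)) = 0.
Step 4. [-6*(3*(-2*x)) = 0] LHS = -6·(…); ÷-6 both sides ⇒ div: 3*(-2*x) = 0.
Step 5. [3*(-2*x) = 0] 3·(inner) — divide through by 3, so div: -2*x = 0.
Step 6. [-2*x = 0] -2 out front; divide by -2. So div: x = 0.

Answer: x ∈ {0}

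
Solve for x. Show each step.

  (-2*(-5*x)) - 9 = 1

Step 1. [(-2*(-5*x)) - 9 = 1] peel the -9: add 9 from each side ⇒ sub: -2*(-5*x) = 10.
Step 2. [-2*(-5*x) = 10] leading coefficient -2: divide by -2, so div: -5*x = -5.
Step 3. [-5*x = -5] -5·(inner) — divide through by -5, so div: x = 1.

Answer: x ∈ {1}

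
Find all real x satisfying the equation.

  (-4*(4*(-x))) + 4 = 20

Step 1. [(-4*(4*(-x))) + 4 = 20] common factor -4 (LHS and 20) — divide through. So factor: (4*(-x)) - 1 = -5.
Step 2. [(4*(-x)) - 1 = -5] add 1: x sits inside (… - 1), so sub: 4*(-x) = -4.
Step 3. [4*(-x) = -4] 4 out front; divide by 4. So div: -x = -1.
Step 4. [-x = -1] flip signs both sides. So neg: x = 1.

Answer: x ∈ {1}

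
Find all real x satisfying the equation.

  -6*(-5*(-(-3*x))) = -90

Step 1. [-6*(-5*(-(-3*x))) = -90] -6 out front; divide by -6, so div: -5*(-(-3*x)) = 15.
Step 2. [-5*(-(-3*x)) = 15] -5 out front; divide by -5. So div: -(-3*x) = -3.
Step 3. [-(-3*x) = -3] flip signs both sides. So neg: -3*x = 3.
Step 4. [-3*x = 3] -3 out front; divide by -3 ⇒ div: x = -1.

Answer: x ∈ {-1}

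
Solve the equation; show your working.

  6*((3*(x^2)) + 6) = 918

Step 1. [6*((3*(x^2)) + 6) = 918] 6 out front; divide by 6, so div: (3*(x^2)) + 6 = 153.
Step 2. [(3*(x^2)) + 6 = 153] 3 divides every term; factor it out, so factor: (x^2) + 2 = 51.
Step 3. [(x^2) + 2 = 51] the outer +2 inverts by subtracting 2 ⇒ sub: x^2 = 49.
Step 4. [x^2 = 49] LHS squared, RHS 49 ≥ 0: apply √ (±). So sqrt: x = 7 or -7.

Answer: x ∈ {-7, 7}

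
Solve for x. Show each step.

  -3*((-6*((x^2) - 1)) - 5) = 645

Step 1. [-3*((-6*((x^2) - 1)) - 5) = 645] LHS = -3·(…); ÷-3 both sides, so div: (-6*((x^2) - 1)) - 5 = -215.
Step 2. [(-6*((x^2) - 1)) - 5 = -215] add 5: x sits inside (… - 5) ⇒ sub: -6*((x^2) - 1) = -210.
Step 3. [-6*((x^2) - 1) = -210] divide by the outer -6, so div: (x^2) - 1 = 35.
Step 4. [(x^2) - 1 = 35] -1 is outermost — add 1 both sides ⇒ sub: x^2 = 36.
Step 5. [x^2 = 36] 36 ≥ 0, LHS is (·)² — take ±√ ⇒ sqrt: x = 6 or -6.

Answer: x ∈ {-6, 6}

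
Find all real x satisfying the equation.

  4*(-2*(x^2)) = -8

Step 1. [4*(-2*(x^2)) = -8] divide by the outer 4. So div: -2*(x^2) = -2.
Step 2. [-2*(x^2) = -2] -2 out front; divide by -2, so div: x^2 = 1.
Step 3. [x^2 = 1] √ both sides: 1 ≥ 0 gives two branches. So sqrt: x = 1 or -1.

Answer: x ∈ {-1, 1}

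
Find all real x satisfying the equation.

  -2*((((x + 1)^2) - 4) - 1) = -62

Step 1. [-2*((((x + 1)^2) - 4) - 1) = -62] -2 out front; divide by -2, so div: (((x + 1)^2) - 4) - 1 = 31.
Step 2. [(((x + 1)^2) - 4) - 1 = 31] peel the -1: add 1 from each side ⇒ sub: ((x + 1)^2) - 4 = 32.
Step 3. [((x + 1)^2) - 4 = 32] the outer -4 inverts by adding 4 ⇒ sub: (x + 1)^2 = 36.
Step 4. [(x + 1)^2 = 36] √ both sides: 36 ≥ 0 gives two branches ⇒ sqrt: x + 1 = 6 or -6.
Step 5. [x + 1 = 6 or -6] peel the +1: subtract 1 from each side. So sub: x = 5 or -7.

Answer: x ∈ {-7, 5}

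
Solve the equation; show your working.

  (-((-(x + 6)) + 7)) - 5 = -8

Step 1. [(-((-(x + 6)) + 7)) - 5 = -8] peel the -5: add 5 from each side. So sub: -((-(x + 6)) + 7) = -3.
Step 2. [-((-(x + 6)) + 7) = -3] leading − — multiply by −1 ⇒ neg: (-(x + 6)) + 7 = 3.
Step 3. [(-(x + 6)) + 7 = 3] +7 is outermost — subtract 7 both sides, so sub: -(x + 6) = -4.
Step 4. [-(x + 6) = -4] leading − — multiply by −1, so neg: x + 6 = 4.
Step 5. [x + 6 = 4] subtract 6: x sits inside (… + 6), so sub: x = -2.

Answer: x ∈ {-2}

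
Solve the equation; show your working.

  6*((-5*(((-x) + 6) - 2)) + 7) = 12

Step 1. [6*((-5*(((-x) + 6) - 2)) + 7) = 12] LHS = 6·(…); ÷6 both sides, so div: (-5*(((-x) + 6) - 2)) + 7 = 2.
Step 2. [(-5*(((-x) + 6) - 2)) + 7 = 2] +7 is outermost — subtract 7 both sides. So sub: -5*(((-x) + 6) - 2) = -5.
Step 3. [-5*(((-x) + 6) - 2) = -5] leading coefficient -5: divide by -5, so div: ((-x) + 6) - 2 = 1.
Step 4. [((-x) + 6) - 2 = 1] 2 comes off first (add 2), so sub: (-x) + 6 = 3.
Step 5. [(-x) + 6 = 3] 6 comes off first (subtract 6), so sub: -x = -3.
Step 6. [-x = -3] leading − — multiply by −1, so neg: x = 3.

Answer: x ∈ {3}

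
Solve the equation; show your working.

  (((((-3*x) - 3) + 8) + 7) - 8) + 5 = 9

Step 1. [(((((-3*x) - 3) + 8) + 7) - 8) + 5 = 9] subtract 5: x sits inside (… + 5), so sub: ((((-3*x) - 3) + 8) + 7) - 8 = 4.
Step 2. [((((-3*x) - 3) + 8) + 7) - 8 = 4] add 8: x sits inside (… - 8) ⇒ sub: (((-3*x) - 3) + 8) + 7 = 12.
Step 3. [(((-3*x) - 3) + 8) + 7 = 12] the outer +7 inverts by subtracting 7 ⇒ sub: ((-3*x) - 3) + 8 = 5.
Step 4. [((-3*x) - 3) + 8 = 5] subtract 8: x sits inside (… + 8) ⇒ sub: (-3*x) - 3 = -3.
Step 5. [(-3*x) - 3 = -3] -3 divides every term; factor it out, so factor: x + 1 = 1.
Step 6. [x + 1 = 1] 1 comes off first (subtract 1), so sub: x = 0.

Answer: x ∈ {0}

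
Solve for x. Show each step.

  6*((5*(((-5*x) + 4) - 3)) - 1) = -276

Step 1. [6*((5*(((-5*x) + 4) - 3)) - 1) = -276] 6 out front; divide by 6 ⇒ div: (5*(((-5*x) + 4) - 3)) - 1 = -46.
Step 2. [(5*(((-5*x) + 4) - 3)) - 1 = -46] add 1: x sits inside (… - 1), so sub: 5*(((-5*x) + 4) - 3) = -45.
Step 3. [5*(((-5*x) + 4) - 3) = -45] 5·(inner) — divide through by 5 ⇒ div: ((-5*x) + 4) - 3 = -9.
Step 4. [((-5*x) + 4) - 3 = -9] peel the -3: add 3 from each side. So sub: (-5*x) + 4 = -6.
Step 5. [(-5*x) + 4 = -6] subtract 4: x sits inside (… + 4), so sub: -5*x = -10.
Step 6. [-5*x = -10] -5 out front; divide by -5, so div: x = 2.

Answer: x ∈ {2}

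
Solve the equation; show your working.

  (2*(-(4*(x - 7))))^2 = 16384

Step 1. [(2*(-(4*(x - 7))))^2 = 16384] √ both sides: 16384 ≥ 0 gives two branches ⇒ sqrt: 2*(-(4*(x - 7))) = 128 or -128.
Step 2. [2*(-(4*(x - 7))) = 128 or -128] divide by the outer 2, so div: -(4*(x - 7)) = 64 or -64.
Step 3. [-(4*(x - 7)) = 64 or -64] flip signs both sides, so neg: 4*(x - 7) = -64 or 64.
Step 4. [4*(x - 7) = -64 or 64] leading coefficient 4: divide by 4 ⇒ div: x - 7 = -16 or 16.
Step 5. [x - 7 = -16 or 16] 7 comes off first (add 7), so sub: x = -9 or 23.

Answer: x ∈ {-9, 23}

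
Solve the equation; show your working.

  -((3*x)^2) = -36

Step 1. [-((3*x)^2) = -36] flip signs both sides ⇒ neg: (3*x)^2 = 36.
Step 2. [(3*x)^2 = 36] LHS squared, RHS 36 ≥ 0: apply √ (±) ⇒ sqrt: 3*x = 6 or -6.
Step 3. [3*x = 6 or -6] 3 out front; divide by 3. So div: x = 2 or -2.

Answer: x ∈ {-2, 2}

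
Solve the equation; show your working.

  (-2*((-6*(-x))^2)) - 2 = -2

Step 1. [(-2*((-6*(-x))^2)) - 2 = -2] common factor -2 (LHS and -2) — divide through. So factor: ((-6*(-x))^2) + 1 = 1.
Step 2. [((-6*(-x))^2) + 1 = 1] peel the +1: subtract 1 from each side, so sub: (-6*(-x))^2 = 0.
Step 3. [(-6*(-x))^2 = 0] 0 ≥ 0, LHS is (·)² — take ±√. So sqrt: -6*(-x) = 0.
Step 4. [-6*(-x) = 0] LHS = -6·(…); ÷-6 both sides, so div: -x = 0.
Step 5. [-x = 0] leading − — multiply by −1. So neg: x = 0.

Answer: x ∈ {0}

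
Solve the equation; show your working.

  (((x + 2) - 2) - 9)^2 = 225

Step 1. [(((x + 2) - 2) - 9)^2 = 225] 225 ≥ 0, LHS is (·)² — take ±√. So sqrt: ((x + 2) - 2) - 9 = 15 or -15.
Step 2. [((x + 2) - 2) - 9 = 15 or -15] peel the -9: add 9 from each side. So sub: (x + 2) - 2 = 24 or -6.
Step 3. [(x + 2) - 2 = 24 or -6] the outer -2 inverts by adding 2 ⇒ sub: x + 2 = 26 or -4.
Step 4. [x + 2 = 26 or -4] 2 comes off first (subtract 2) ⇒ sub: x = 24 or -6.

Answer: x ∈ {-6, 24}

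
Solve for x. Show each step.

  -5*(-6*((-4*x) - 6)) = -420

Step 1. [-5*(-6*((-4*x) - 6)) = -420] LHS = -5·(…); ÷-5 both sides. So div: -6*((-4*x) - 6) = 84.
Step 2. [-6*((-4*x) - 6) = 84] divide by the outer -6, so div: (-4*x) - 6 = -14.
Step 3. [(-4*x) - 6 = -14] peel the -6: add 6 from each side ⇒ sub: -4*x = -8.
Step 4. [-4*x = -8] leading coefficient -4: divide by -4, so div: x = 2.

Answer: x ∈ {2}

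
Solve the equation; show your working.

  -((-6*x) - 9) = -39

Step 1. [-((-6*x) - 9) = -39] leading − — multiply by −1, so neg: (-6*x) - 9 = 39.
Step 2. [(-6*x) - 9 = 39] -9 is outermost — add 9 both sides. So sub: -6*x = 48.
Step 3. [-6*x = 48] leading coefficient -6: divide by -6. So div: x = -8.

Answer: x ∈ {-8}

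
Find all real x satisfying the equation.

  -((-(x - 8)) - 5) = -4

Step 1. [-((-(x - 8)) - 5) = -4] LHS negated; negate both sides, so neg: (-(x - 8)) - 5 = 4.
Step 2. [(-(x - 8)) - 5 = 4] 5 comes off first (add 5) ⇒ sub: -(x - 8) = 9.
Step 3. [-(x - 8) = 9] flip signs both sides ⇒ neg: x - 8 = -9.
Step 4. [x - 8 = -9] 8 comes off first (add 8), so sub: x = -1.

Answer: x ∈ {-1}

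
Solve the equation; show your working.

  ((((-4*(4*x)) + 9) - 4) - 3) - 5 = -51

Step 1. [((((-4*(4*x)) + 9) - 4) - 3) - 5 = -51] add 5: x sits inside (… - 5). So sub: (((-4*(4*x)) + 9) - 4) - 3 = -46.
Step 2. [(((-4*(4*x)) + 9) - 4) - 3 = -46] peel the -3: add 3 from each side, so sub: ((-4*(4*x)) + 9) - 4 = -43.
Step 3. [((-4*(4*x)) + 9) - 4 = -43] the outer -4 inverts by adding 4 ⇒ sub: (-4*(4*x)) + 9 = -39.
Step 4. [(-4*(4*x)) + 9 = -39] the outer +9 inverts by subtracting 9 ⇒ sub: -4*(4*x) = -48.
Step 5. [-4*(4*x) = -48] LHS = -4·(…); ÷-4 both sides. So div: 4*x = 12.
Step 6. [4*x = 12] 4 out front; divide by 4. So div: x = 3.

Answer: x ∈ {3}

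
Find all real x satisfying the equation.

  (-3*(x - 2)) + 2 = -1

Step 1. [(-3*(x - 2)) + 2 = -1] the outer +2 inverts by subtracting 2 ⇒ sub: -3*(x - 2) = -3.
Step 2. [-3*(x - 2) = -3] -3·(inner) — divide through by -3. So div: x - 2 = 1.
Step 3. [x - 2 = 1] the outer -2 inverts by adding 2. So sub: x = 3.

Answer: x ∈ {3}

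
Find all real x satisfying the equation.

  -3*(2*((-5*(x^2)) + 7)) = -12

Step 1. [-3*(2*((-5*(x^2)) + 7)) = -12] divide by the outer -3. So div: 2*((-5*(x^2)) + 7) = 4.
Step 2. [2*((-5*(x^2)) + 7) = 4] LHS = 2·(…); ÷2 both sides. So div: (-5*(x^2)) + 7 = 2.
Step 3. [(-5*(x^2)) + 7 = 2] 7 comes off first (subtract 7), so sub: -5*(x^2) = -5.
Step 4. [-5*(x^2) = -5] divide by the outer -5. So div: x^2 = 1.
Step 5. [x^2 = 1] √ both sides: 1 ≥ 0 gives two branches, so sqrt: x = 1 or -1.

Answer: x ∈ {-1, 1}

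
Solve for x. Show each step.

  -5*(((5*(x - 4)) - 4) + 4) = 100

Step 1. [-5*(((5*(x - 4)) - 4) + 4) = 100] -5 out front; divide by -5. So div: ((5*(x - 4)) - 4) + 4 = -20.
Step 2. [((5*(x - 4)) - 4) + 4 = -20] +4 is outermost — subtract 4 both sides ⇒ sub: (5*(x - 4)) - 4 = -24.
Step 3. [(5*(x - 4)) - 4 = -24] 4 comes off first (add 4), so sub: 5*(x - 4) = -20.
Step 4. [5*(x - 4) = -20] leading coefficient 5: divide by 5 ⇒ div: x - 4 = -4.
Step 5. [x - 4 = -4] -4 is outermost — add 4 both sides ⇒ sub: x = 0.

Answer: x ∈ {0}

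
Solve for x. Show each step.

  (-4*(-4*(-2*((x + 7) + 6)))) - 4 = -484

Step 1. [(-4*(-4*(-2*((x + 7) + 6)))) - 4 = -484] common factor -4 (LHS and -484) — divide through. So factor: (-4*(-2*((x + 7) + 6))) + 1 = 121.
Step 2. [(-4*(-2*((x + 7) + 6))) + 1 = 121] the outer +1 inverts by subtracting 1, so sub: -4*(-2*((x + 7) + 6)) = 120.
Step 3. [-4*(-2*((x + 7) + 6)) = 120] -4 out front; divide by -4. So div: -2*((x + 7) + 6) = -30.
Step 4. [-2*((x + 7) + 6) = -30] leading coefficient -2: divide by -2. So div: (x + 7) + 6 = 15.
Step 5. [(x + 7) + 6 = 15] subtract 6: x sits inside (… + 6), so sub: x + 7 = 9.
Step 6. [x + 7 = 9] +7 is outermost — subtract 7 both sides ⇒ sub: x = 2.

Answer: x ∈ {2}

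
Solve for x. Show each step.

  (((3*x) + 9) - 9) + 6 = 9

Step 1. [(((3*x) + 9) - 9) + 6 = 9] the outer +6 inverts by subtracting 6. So sub: ((3*x) + 9) - 9 = 3.
Step 2. [((3*x) + 9) - 9 = 3] peel the -9: add 9 from each side ⇒ sub: (3*x) + 9 = 12.
Step 3. [(3*x) + 9 = 12] peel the +9: subtract 9 from each side ⇒ sub: 3*x = 3.
Step 4. [3*x = 3] leading coefficient 3: divide by 3. So div: x = 1.

Answer: x ∈ {1}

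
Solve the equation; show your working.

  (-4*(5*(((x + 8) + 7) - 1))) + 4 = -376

Step 1. [(-4*(5*(((x + 8) + 7) - 1))) + 4 = -376] subtract 4: x sits inside (… + 4). So sub: -4*(5*(((x + 8) + 7) - 1)) = -380.
Step 2. [-4*(5*(((x + 8) + 7) - 1)) = -380] -4·(inner) — divide through by -4 ⇒ div: 5*(((x + 8) + 7) - 1) = 95.
Step 3. [5*(((x + 8) + 7) - 1) = 95] 5 out front; divide by 5 ⇒ div: ((x + 8) + 7) - 1 = 19.
Step 4. [((x + 8) + 7) - 1 = 19] the outer -1 inverts by adding 1 ⇒ sub: (x + 8) + 7 = 20.
Step 5. [(x + 8) + 7 = 20] subtract 7: x sits inside (… + 7). So sub: x + 8 = 13.
Step 6. [x + 8 = 13] +8 is outermost — subtract 8 both sides ⇒ sub: x = 5.

Answer: x ∈ {5}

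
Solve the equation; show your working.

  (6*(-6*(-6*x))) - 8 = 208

Step 1. [(6*(-6*(-6*x))) - 8 = 208] the outer -8 inverts by adding 8 ⇒ sub: 6*(-6*(-6*x)) = 216.
Step 2. [6*(-6*(-6*x)) = 216] leading coefficient 6: divide by 6, so div: -6*(-6*x) = 36.
Step 3. [-6*(-6*x) = 36] -6 out front; divide by -6, so div: -6*x = -6.
Step 4. [-6*x = -6] leading coefficient -6: divide by -6. So div: x = 1.

Answer: x ∈ {1}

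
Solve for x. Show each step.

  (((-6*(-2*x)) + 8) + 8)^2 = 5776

Step 1. [(((-6*(-2*x)) + 8) + 8)^2 = 5776] LHS squared, RHS 5776 ≥ 0: apply √ (±) ⇒ sqrt: ((-6*(-2*x)) + 8) + 8 = 76 or -76.
Step 2. [((-6*(-2*x)) + 8) + 8 = 76 or -76] 8 comes off first (subtract 8), so sub: (-6*(-2*x)) + 8 = 68 or -84.
Step 3. [(-6*(-2*x)) + 8 = 68 or -84] subtract 8: x sits inside (… + 8) ⇒ sub: -6*(-2*x) = 60 or -92.
Step 4. [-6*(-2*x) = 60 or -92] leading coefficient -6: divide by -6. So div: -2*x = -10 or 46/3.
Step 5. [-2*x = -10 or 46/3] LHS = -2·(…); ÷-2 both sides. So div: x = 5 or -23/3.

Answer: x ∈ {-23/3, 5}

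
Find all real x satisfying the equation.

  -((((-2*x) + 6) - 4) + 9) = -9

Step 1. [-((((-2*x) + 6) - 4) + 9) = -9] flip signs both sides, so neg: (((-2*x) + 6) - 4) + 9 = 9.
Step 2. [(((-2*x) + 6) - 4) + 9 = 9] subtract 9: x sits inside (… + 9) ⇒ sub: ((-2*x) + 6) - 4 = 0.
Step 3. [((-2*x) + 6) - 4 = 0] -4 is outermost — add 4 both sides. So sub: (-2*x) + 6 = 4.
Step 4. [(-2*x) + 6 = 4] 6 comes off first (subtract 6) ⇒ sub: -2*x = -2.
Step 5. [-2*x = -2] divide by the outer -2. So div: x = 1.

Answer: x ∈ {1}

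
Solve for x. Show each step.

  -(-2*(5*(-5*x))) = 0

Step 1. [-(-2*(5*(-5*x))) = 0] LHS negated; negate both sides, so neg: -2*(5*(-5*x)) = 0.
Step 2. [-2*(5*(-5*x)) = 0] leading coefficient -2: divide by -2, so div: 5*(-5*x) = 0.
Step 3. [5*(-5*x) = 0] 5·(inner) — divide through by 5. So div: -5*x = 0.
Step 4. [-5*x = 0] leading coefficient -5: divide by -5 ⇒ div: x = 0.

Answer: x ∈ {0}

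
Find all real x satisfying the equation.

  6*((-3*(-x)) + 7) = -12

Step 1. [6*((-3*(-x)) + 7) = -12] LHS = 6·(…); ÷6 both sides ⇒ div: (-3*(-x)) + 7 = -2.
Step 2. [(-3*(-x)) + 7 = -2] subtract 7: x sits inside (… + 7), so sub: -3*(-x) = -9.
Step 3. [-3*(-x) = -9] -3·(inner) — divide through by -3 ⇒ div: -x = 3.
Step 4. [-x = 3] flip signs both sides, so neg: x = -3.

Answer: x ∈ {-3}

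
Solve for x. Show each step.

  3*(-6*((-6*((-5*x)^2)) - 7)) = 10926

Step 1. [3*(-6*((-6*((-5*x)^2)) - 7)) = 10926] 3·(inner) — divide through by 3. So div: -6*((-6*((-5*x)^2)) - 7) = 3642.
Step 2. [-6*((-6*((-5*x)^2)) - 7) = 3642] -6 out front; divide by -6 ⇒ div: (-6*((-5*x)^2)) - 7 = -607.
Step 3. [(-6*((-5*x)^2)) - 7 = -607] the outer -7 inverts by adding 7, so sub: -6*((-5*x)^2) = -600.
Step 4. [-6*((-5*x)^2) = -600] leading coefficient -6: divide by -6, so div: (-5*x)^2 = 100.
Step 5. [(-5*x)^2 = 100] LHS squared, RHS 100 ≥ 0: apply √ (±) ⇒ sqrt: -5*x = 10 or -10.
Step 6. [-5*x = 10 or -10] divide by the outer -5. So div: x = -2 or 2.

Answer: x ∈ {-2, 2}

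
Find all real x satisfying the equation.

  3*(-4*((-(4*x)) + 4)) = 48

Step 1. [3*(-4*((-(4*x)) + 4)) = 48] leading coefficient 3: divide by 3 ⇒ div: -4*((-(4*x)) + 4) = 16.
Step 2. [-4*((-(4*x)) + 4) = 16] -4·(inner) — divide through by -4 ⇒ div: (-(4*x)) + 4 = -4.
Step 3. [(-(4*x)) + 4 = -4] +4 is outermost — subtract 4 both sides ⇒ sub: -(4*x) = -8.
Step 4. [-(4*x) = -8] LHS negated; negate both sides, so neg: 4*x = 8.
Step 5. [4*x = 8] leading coefficient 4: divide by 4 ⇒ div: x = 2.

Answer: x ∈ {2}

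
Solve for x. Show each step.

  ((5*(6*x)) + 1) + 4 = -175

Step 1. [((5*(6*x)) + 1) + 4 = -175] the outer +4 inverts by subtracting 4 ⇒ sub: (5*(6*x)) + 1 = -179.
Step 2. [(5*(6*x)) + 1 = -179] subtract 1: x sits inside (… + 1), so sub: 5*(6*x) = -180.
Step 3. [5*(6*x) = -180] divide by the outer 5, so div: 6*x = -36.
Step 4. [6*x = -36] leading coefficient 6: divide by 6. So div: x = -6.

Answer: x ∈ {-6}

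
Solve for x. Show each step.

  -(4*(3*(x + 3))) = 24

Step 1. [-(4*(3*(x + 3))) = 24] leading − — multiply by −1, so neg: 4*(3*(x + 3)) = -24.
Step 2. [4*(3*(x + 3)) = -24] 4 out front; divide by 4 ⇒ div: 3*(x + 3) = -6.
Step 3. [3*(x + 3) = -6] divide by the outer 3, so div: x + 3 = -2.
Step 4. [x + 3 = -2] peel the +3: subtract 3 from each side ⇒ sub: x = -5.

Answer: x ∈ {-5}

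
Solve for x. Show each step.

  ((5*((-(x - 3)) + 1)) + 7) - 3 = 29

Step 1. [((5*((-(x - 3)) + 1)) + 7) - 3 = 29] -3 is outermost — add 3 both sides, so sub: (5*((-(x - 3)) + 1)) + 7 = 32.
Step 2. [(5*((-(x - 3)) + 1)) + 7 = 32] the outer +7 inverts by subtracting 7, so sub: 5*((-(x - 3)) + 1) = 25.
Step 3. [5*((-(x - 3)) + 1) = 25] leading coefficient 5: divide by 5, so div: (-(x - 3)) + 1 = 5.
Step 4. [(-(x - 3)) + 1 = 5] +1 is outermost — subtract 1 both sides. So sub: -(x - 3) = 4.
Step 5. [-(x - 3) = 4] leading − — multiply by −1, so neg: x - 3 = -4.
Step 6. [x - 3 = -4] peel the -3: add 3 from each side, so sub: x = -1.

Answer: x ∈ {-1}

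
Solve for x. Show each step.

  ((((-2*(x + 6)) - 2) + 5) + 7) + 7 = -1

Step 1. [((((-2*(x + 6)) - 2) + 5) + 7) + 7 = -1] the outer +7 inverts by subtracting 7 ⇒ sub: (((-2*(x + 6)) - 2) + 5) + 7 = -8.
Step 2. [(((-2*(x + 6)) - 2) + 5) + 7 = -8] +7 is outermost — subtract 7 both sides, so sub: ((-2*(x + 6)) - 2) + 5 = -15.
Step 3. [((-2*(x + 6)) - 2) + 5 = -15] +5 is outermost — subtract 5 both sides ⇒ sub: (-2*(x + 6)) - 2 = -20.
Step 4. [(-2*(x + 6)) - 2 = -20] peel the -2: add 2 from each side, so sub: -2*(x + 6) = -18.
Step 5. [-2*(x + 6) = -18] divide by the outer -2, so div: x + 6 = 9.
Step 6. [x + 6 = 9] the outer +6 inverts by subtracting 6, so sub: x = 3.

Answer: x ∈ {3}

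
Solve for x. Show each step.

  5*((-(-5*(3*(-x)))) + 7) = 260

Step 1. [5*((-(-5*(3*(-x)))) + 7) = 260] 5·(inner) — divide through by 5 ⇒ div: (-(-5*(3*(-x)))) + 7 = 52.
Step 2. [(-(-5*(3*(-x)))) + 7 = 52] the outer +7 inverts by subtracting 7 ⇒ sub: -(-5*(3*(-x))) = 45.
Step 3. [-(-5*(3*(-x))) = 45] LHS negated; negate both sides ⇒ neg: -5*(3*(-x)) = -45.
Step 4. [-5*(3*(-x)) = -45] -5 out front; divide by -5. So div: 3*(-x) = 9.
Step 5. [3*(-x) = 9] LHS = 3·(…); ÷3 both sides ⇒ div: -x = 3.
Step 6. [-x = 3] flip signs both sides ⇒ neg: x = -3.

Answer: x ∈ {-3}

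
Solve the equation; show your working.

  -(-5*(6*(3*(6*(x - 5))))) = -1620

Step 1. [-(-5*(6*(3*(6*(x - 5))))) = -1620] flip signs both sides, so neg: -5*(6*(3*(6*(x - 5)))) = 1620.
Step 2. [-5*(6*(3*(6*(x - 5)))) = 1620] leading coefficient -5: divide by -5 ⇒ div: 6*(3*(6*(x - 5))) = -324.
Step 3. [6*(3*(6*(x - 5))) = -324] 6 out front; divide by 6 ⇒ div: 3*(6*(x - 5)) = -54.
Step 4. [3*(6*(x - 5)) = -54] LHS = 3·(…); ÷3 both sides. So div: 6*(x - 5) = -18.
Step 5. [6*(x - 5) = -18] 6·(inner) — divide through by 6, so div: x - 5 = -3.
Step 6. [x - 5 = -3] 5 comes off first (add 5) ⇒ sub: x = 2.

Answer: x ∈ {2}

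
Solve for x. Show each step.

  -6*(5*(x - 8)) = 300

Step 1. [-6*(5*(x - 8)) = 300] LHS = -6·(…); ÷-6 both sides. So div: 5*(x - 8) = -50.
Step 2. [5*(x - 8) = -50] 5 out front; divide by 5 ⇒ div: x - 8 = -10.
Step 3. [x - 8 = -10] -8 is outermost — add 8 both sides, so sub: x = -2.

Answer: x ∈ {-2}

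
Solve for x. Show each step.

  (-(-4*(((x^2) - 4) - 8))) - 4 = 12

Step 1. [(-(-4*(((x^2) - 4) - 8))) - 4 = 12] -4 is outermost — add 4 both sides, so sub: -(-4*(((x^2) - 4) - 8)) = 16.
Step 2. [-(-4*(((x^2) - 4) - 8)) = 16] leading − — multiply by −1 ⇒ neg: -4*(((x^2) - 4) - 8) = -16.
Step 3. [-4*(((x^2) - 4) - 8) = -16] divide by the outer -4 ⇒ div: ((x^2) - 4) - 8 = 4.
Step 4. [((x^2) - 4) - 8 = 4] add 8: x sits inside (… - 8) ⇒ sub: (x^2) - 4 = 12.
Step 5. [(x^2) - 4 = 12] -4 is outermost — add 4 both sides, so sub: x^2 = 16.
Step 6. [x^2 = 16] √ both sides: 16 ≥ 0 gives two branches. So sqrt: x = 4 or -4.

Answer: x ∈ {-4, 4}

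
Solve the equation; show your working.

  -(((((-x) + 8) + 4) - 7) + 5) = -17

Step 1. [-(((((-x) + 8) + 4) - 7) + 5) = -17] LHS negated; negate both sides ⇒ neg: ((((-x) + 8) + 4) - 7) + 5 = 17.
Step 2. [((((-x) + 8) + 4) - 7) + 5 = 17] subtract 5: x sits inside (… + 5), so sub: (((-x) + 8) + 4) - 7 = 12.
Step 3. [(((-x) + 8) + 4) - 7 = 12] 7 comes off first (add 7), so sub: ((-x) + 8) + 4 = 19.
Step 4. [((-x) + 8) + 4 = 19] the outer +4 inverts by subtracting 4, so sub: (-x) + 8 = 15.
Step 5. [(-x) + 8 = 15] +8 is outermost — subtract 8 both sides, so sub: -x = 7.
Step 6. [-x = 7] leading − — multiply by −1, so neg: x = -7.

Answer: x ∈ {-7}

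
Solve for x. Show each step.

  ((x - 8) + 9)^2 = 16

Step 1. [((x - 8) + 9)^2 = 16] √ both sides: 16 ≥ 0 gives two branches. So sqrt: (x - 8) + 9 = 4 or -4.
Step 2. [(x - 8) + 9 = 4 or -4] the outer +9 inverts by subtracting 9, so sub: x - 8 = -5 or -13.
Step 3. [x - 8 = -5 or -13] add 8: x sits inside (… - 8) ⇒ sub: x = 3 or -5.

Answer: x ∈ {-5, 3}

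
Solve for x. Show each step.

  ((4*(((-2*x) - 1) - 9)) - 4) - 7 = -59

Step 1. [((4*(((-2*x) - 1) - 9)) - 4) - 7 = -59] -7 is outermost — add 7 both sides. So sub: (4*(((-2*x) - 1) - 9)) - 4 = -52.
Step 2. [(4*(((-2*x) - 1) - 9)) - 4 = -52] 4 comes off first (add 4). So sub: 4*(((-2*x) - 1) - 9) = -48.
Step 3. [4*(((-2*x) - 1) - 9) = -48] divide by the outer 4. So div: ((-2*x) - 1) - 9 = -12.
Step 4. [((-2*x) - 1) - 9 = -12] add 9: x sits inside (… - 9). So sub: (-2*x) - 1 = -3.
Step 5. [(-2*x) - 1 = -3] peel the -1: add 1 from each side. So sub: -2*x = -2.
Step 6. [-2*x = -2] divide by the outer -2 ⇒ div: x = 1.

Answer: x ∈ {1}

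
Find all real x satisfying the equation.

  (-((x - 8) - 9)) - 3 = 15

Step 1. [(-((x - 8) - 9)) - 3 = 15] the outer -3 inverts by adding 3. So sub: -((x - 8) - 9) = 18.
Step 2. [-((x - 8) - 9) = 18] LHS negated; negate both sides ⇒ neg: (x - 8) - 9 = -18.
Step 3. [(x - 8) - 9 = -18] peel the -9: add 9 from each side ⇒ sub: x - 8 = -9.
Step 4. [x - 8 = -9] 8 comes off first (add 8), so sub: x = -1.

Answer: x ∈ {-1}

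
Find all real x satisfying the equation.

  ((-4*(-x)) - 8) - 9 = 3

Step 1. [((-4*(-x)) - 8) - 9 = 3] peel the -9: add 9 from each side, so sub: (-4*(-x)) - 8 = 12.
Step 2. [(-4*(-x)) - 8 = 12] -4 | LHS and -4 | 12: pull -4 out. So factor: (-x) + 2 = -3.
Step 3. [(-x) + 2 = -3] peel the +2: subtract 2 from each side. So sub: -x = -5.
Step 4. [-x = -5] LHS negated; negate both sides. So neg: x = 5.

Answer: x ∈ {5}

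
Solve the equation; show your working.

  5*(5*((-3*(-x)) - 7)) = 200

Step 1. [5*(5*((-3*(-x)) - 7)) = 200] LHS = 5·(…); ÷5 both sides ⇒ div: 5*((-3*(-x)) - 7) = 40.
Step 2. [5*((-3*(-x)) - 7) = 40] LHS = 5·(…); ÷5 both sides, so div: (-3*(-x)) - 7 = 8.
Step 3. [(-3*(-x)) - 7 = 8] add 7: x sits inside (… - 7) ⇒ sub: -3*(-x) = 15.
Step 4. [-3*(-x) = 15] LHS = -3·(…); ÷-3 both sides ⇒ div: -x = -5.
Step 5. [-x = -5] LHS negated; negate both sides ⇒ neg: x = 5.

Answer: x ∈ {5}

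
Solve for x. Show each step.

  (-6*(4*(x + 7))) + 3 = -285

Step 1. [(-6*(4*(x + 7))) + 3 = -285] subtract 3: x sits inside (… + 3) ⇒ sub: -6*(4*(x + 7)) = -288.
Step 2. [-6*(4*(x + 7)) = -288] -6 out front; divide by -6. So div: 4*(x + 7) = 48.
Step 3. [4*(x + 7) = 48] 4 out front; divide by 4, so div: x + 7 = 12.
Step 4. [x + 7 = 12] subtract 7: x sits inside (… + 7), so sub: x = 5.

Answer: x ∈ {5}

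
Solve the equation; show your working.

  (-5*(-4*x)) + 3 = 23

Step 1. [(-5*(-4*x)) + 3 = 23] 3 comes off first (subtract 3), so sub: -5*(-4*x) = 20.
Step 2. [-5*(-4*x) = 20] -5 out front; divide by -5, so div: -4*x = -4.
Step 3. [-4*x = -4] LHS = -4·(…); ÷-4 both sides ⇒ div: x = 1.

Answer: x ∈ {1}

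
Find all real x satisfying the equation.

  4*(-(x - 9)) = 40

Step 1. [4*(-(x - 9)) = 40] 4·(inner) — divide through by 4. So div: -(x - 9) = 10.
Step 2. [-(x - 9) = 10] flip signs both sides, so neg: x - 9 = -10.
Step 3. [x - 9 = -10] peel the -9: add 9 from each side. So sub: x = -1.

Answer: x ∈ {-1}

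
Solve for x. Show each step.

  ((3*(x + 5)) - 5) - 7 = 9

Step 1. [((3*(x + 5)) - 5) - 7 = 9] -7 is outermost — add 7 both sides. So sub: (3*(x + 5)) - 5 = 16.
Step 2. [(3*(x + 5)) - 5 = 16] -5 is outermost — add 5 both sides ⇒ sub: 3*(x + 5) = 21.
Step 3. [3*(x + 5) = 21] 3·(inner) — divide through by 3. So div: x + 5 = 7.
Step 4. [x + 5 = 7] subtract 5: x sits inside (… + 5). So sub: x = 2.

Answer: x ∈ {2}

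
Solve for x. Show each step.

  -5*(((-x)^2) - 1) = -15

Step 1. [-5*(((-x)^2) - 1) = -15] -5·(inner) — divide through by -5 ⇒ div: ((-x)^2) - 1 = 3.
Step 2. [((-x)^2) - 1 = 3] peel the -1: add 1 from each side. So sub: (-x)^2 = 4.
Step 3. [(-x)^2 = 4] √ both sides: 4 ≥ 0 gives two branches. So sqrt: -x = 2 or -2.
Step 4. [-x = 2 or -2] LHS negated; negate both sides. So neg: x = -2 or 2.

Answer: x ∈ {-2, 2}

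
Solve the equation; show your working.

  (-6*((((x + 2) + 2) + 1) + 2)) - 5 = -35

Step 1. [(-6*((((x + 2) + 2) + 1) + 2)) - 5 = -35] -5 is outermost — add 5 both sides. So sub: -6*((((x + 2) + 2) + 1) + 2) = -30.
Step 2. [-6*((((x + 2) + 2) + 1) + 2) = -30] leading coefficient -6: divide by -6, so div: (((x + 2) + 2) + 1) + 2 = 5.
Step 3. [(((x + 2) + 2) + 1) + 2 = 5] subtract 2: x sits inside (… + 2), so sub: ((x + 2) + 2) + 1 = 3.
Step 4. [((x + 2) + 2) + 1 = 3] subtract 1: x sits inside (… + 1), so sub: (x + 2) + 2 = 2.
Step 5. [(x + 2) + 2 = 2] +2 is outermost — subtract 2 both sides ⇒ sub: x + 2 = 0.
Step 6. [x + 2 = 0] 2 comes off first (subtract 2) ⇒ sub: x = -2.

Answer: x ∈ {-2}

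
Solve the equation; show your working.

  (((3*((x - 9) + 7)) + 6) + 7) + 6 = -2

Step 1. [(((3*((x - 9) + 7)) + 6) + 7) + 6 = -2] peel the +6: subtract 6 from each side. So sub: ((3*((x - 9) + 7)) + 6) + 7 = -8.
Step 2. [((3*((x - 9) + 7)) + 6) + 7 = -8] +7 is outermost — subtract 7 both sides. So sub: (3*((x - 9) + 7)) + 6 = -15.
Step 3. [(3*((x - 9) + 7)) + 6 = -15] peel the +6: subtract 6 from each side. So sub: 3*((x - 9) + 7) = -21.
Step 4. [3*((x - 9) + 7) = -21] leading coefficient 3: divide by 3. So div: (x - 9) + 7 = -7.
Step 5. [(x - 9) + 7 = -7] subtract 7: x sits inside (… + 7). So sub: x - 9 = -14.
Step 6. [x - 9 = -14] the outer -9 inverts by adding 9, so sub: x = -5.

Answer: x ∈ {-5}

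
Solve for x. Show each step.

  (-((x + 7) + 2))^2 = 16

Step 1. [(-((x + 7) + 2))^2 = 16] √ both sides: 16 ≥ 0 gives two branches. So sqrt: -((x + 7) + 2) = 4 or -4.
Step 2. [-((x + 7) + 2) = 4 or -4] leading − — multiply by −1 ⇒ neg: (x + 7) + 2 = -4 or 4.
Step 3. [(x + 7) + 2 = -4 or 4] 2 comes off first (subtract 2) ⇒ sub: x + 7 = -6 or 2.
Step 4. [x + 7 = -6 or 2] subtract 7: x sits inside (… + 7). So sub: x = -13 or -5.

Answer: x ∈ {-13, -5}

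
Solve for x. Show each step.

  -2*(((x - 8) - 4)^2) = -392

Step 1. [-2*(((x - 8) - 4)^2) = -392] divide by the outer -2. So div: ((x - 8) - 4)^2 = 196.
Step 2. [((x - 8) - 4)^2 = 196] 196 ≥ 0, LHS is (·)² — take ±√, so sqrt: (x - 8) - 4 = 14 or -14.
Step 3. [(x - 8) - 4 = 14 or -14] the outer -4 inverts by adding 4, so sub: x - 8 = 18 or -10.
Step 4. [x - 8 = 18 or -10] -8 is outermost — add 8 both sides. So sub: x = 26 or -2.

Answer: x ∈ {-2, 26}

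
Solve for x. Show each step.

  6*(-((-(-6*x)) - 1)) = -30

Step 1. [6*(-((-(-6*x)) - 1)) = -30] leading coefficient 6: divide by 6 ⇒ div: -((-(-6*x)) - 1) = -5.
Step 2. [-((-(-6*x)) - 1) = -5] leading − — multiply by −1 ⇒ neg: (-(-6*x)) - 1 = 5.
Step 3. [(-(-6*x)) - 1 = 5] add 1: x sits inside (… - 1) ⇒ sub: -(-6*x) = 6.
Step 4. [-(-6*x) = 6] flip signs both sides, so neg: -6*x = -6.
Step 5. [-6*x = -6] leading coefficient -6: divide by -6. So div: x = 1.

Answer: x ∈ {1}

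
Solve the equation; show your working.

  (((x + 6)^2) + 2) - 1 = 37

Step 1. [(((x + 6)^2) + 2) - 1 = 37] -1 is outermost — add 1 both sides ⇒ sub: ((x + 6)^2) + 2 = 38.
Step 2. [((x + 6)^2) + 2 = 38] peel the +2: subtract 2 from each side, so sub: (x + 6)^2 = 36.
Step 3. [(x + 6)^2 = 36] 36 ≥ 0, LHS is (·)² — take ±√. So sqrt: x + 6 = 6 or -6.
Step 4. [x + 6 = 6 or -6] the outer +6 inverts by subtracting 6. So sub: x = 0 or -12.

Answer: x ∈ {-12, 0}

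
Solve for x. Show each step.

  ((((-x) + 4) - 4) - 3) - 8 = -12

Step 1. [((((-x) + 4) - 4) - 3) - 8 = -12] add 8: x sits inside (… - 8). So sub: (((-x) + 4) - 4) - 3 = -4.
Step 2. [(((-x) + 4) - 4) - 3 = -4] 3 comes off first (add 3), so sub: ((-x) + 4) - 4 = -1.
Step 3. [((-x) + 4) - 4 = -1] -4 is outermost — add 4 both sides, so sub: (-x) + 4 = 3.
Step 4. [(-x) + 4 = 3] subtract 4: x sits inside (… + 4) ⇒ sub: -x = -1.
Step 5. [-x = -1] flip signs both sides. So neg: x = 1.

Answer: x ∈ {1}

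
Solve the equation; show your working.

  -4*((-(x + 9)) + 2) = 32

Step 1. [-4*((-(x + 9)) + 2) = 32] leading coefficient -4: divide by -4. So div: (-(x + 9)) + 2 = -8.
Step 2. [(-(x + 9)) + 2 = -8] +2 is outermost — subtract 2 both sides ⇒ sub: -(x + 9) = -10.
Step 3. [-(x + 9) = -10] flip signs both sides ⇒ neg: x + 9 = 10.
Step 4. [x + 9 = 10] the outer +9 inverts by subtracting 9, so sub: x = 1.

Answer: x ∈ {1}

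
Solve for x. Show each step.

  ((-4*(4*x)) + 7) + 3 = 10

Step 1. [((-4*(4*x)) + 7) + 3 = 10] the outer +3 inverts by subtracting 3. So sub: (-4*(4*x)) + 7 = 7.
Step 2. [(-4*(4*x)) + 7 = 7] +7 is outermost — subtract 7 both sides ⇒ sub: -4*(4*x) = 0.
Step 3. [-4*(4*x) = 0] LHS = -4·(…); ÷-4 both sides ⇒ div: 4*x = 0.
Step 4. [4*x = 0] 4 out front; divide by 4 ⇒ div: x = 0.

Answer: x ∈ {0}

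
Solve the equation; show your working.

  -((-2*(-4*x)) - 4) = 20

Step 1. [-((-2*(-4*x)) - 4) = 20] leading − — multiply by −1 ⇒ neg: (-2*(-4*x)) - 4 = -20.
Step 2. [(-2*(-4*x)) - 4 = -20] -4 is outermost — add 4 both sides. So sub: -2*(-4*x) = -16.
Step 3. [-2*(-4*x) = -16] -2·(inner) — divide through by -2, so div: -4*x = 8.
Step 4. [-4*x = 8] -4 out front; divide by -4 ⇒ div: x = -2.

Answer: x ∈ {-2}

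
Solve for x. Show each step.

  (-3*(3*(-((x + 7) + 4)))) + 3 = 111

Step 1. [(-3*(3*(-((x + 7) + 4)))) + 3 = 111] +3 is outermost — subtract 3 both sides, so sub: -3*(3*(-((x + 7) + 4))) = 108.
Step 2. [-3*(3*(-((x + 7) + 4))) = 108] LHS = -3·(…); ÷-3 both sides ⇒ div: 3*(-((x + 7) + 4)) = -36.
Step 3. [3*(-((x + 7) + 4)) = -36] 3·(inner) — divide through by 3 ⇒ div: -((x + 7) + 4) = -12.
Step 4. [-((x + 7) + 4) = -12] LHS negated; negate both sides, so neg: (x + 7) + 4 = 12.
Step 5. [(x + 7) + 4 = 12] +4 is outermost — subtract 4 both sides. So sub: x + 7 = 8.
Step 6. [x + 7 = 8] +7 is outermost — subtract 7 both sides ⇒ sub: x = 1.

Answer: x ∈ {1}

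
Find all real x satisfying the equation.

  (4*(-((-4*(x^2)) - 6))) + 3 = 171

Step 1. [(4*(-((-4*(x^2)) - 6))) + 3 = 171] the outer +3 inverts by subtracting 3 ⇒ sub: 4*(-((-4*(x^2)) - 6)) = 168.
Step 2. [4*(-((-4*(x^2)) - 6)) = 168] 4·(inner) — divide through by 4, so div: -((-4*(x^2)) - 6) = 42.
Step 3. [-((-4*(x^2)) - 6) = 42] LHS negated; negate both sides ⇒ neg: (-4*(x^2)) - 6 = -42.
Step 4. [(-4*(x^2)) - 6 = -42] -6 is outermost — add 6 both sides ⇒ sub: -4*(x^2) = -36.
Step 5. [-4*(x^2) = -36] -4 out front; divide by -4 ⇒ div: x^2 = 9.
Step 6. [x^2 = 9] LHS squared, RHS 9 ≥ 0: apply √ (±). So sqrt: x = 3 or -3.

Answer: x ∈ {-3, 3}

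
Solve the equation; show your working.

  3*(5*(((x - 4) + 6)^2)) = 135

Step 1. [3*(5*(((x - 4) + 6)^2)) = 135] divide by the outer 3 ⇒ div: 5*(((x - 4) + 6)^2) = 45.
Step 2. [5*(((x - 4) + 6)^2) = 45] divide by the outer 5, so div: ((x - 4) + 6)^2 = 9.
Step 3. [((x - 4) + 6)^2 = 9] √ both sides: 9 ≥ 0 gives two branches, so sqrt: (x - 4) + 6 = 3 or -3.
Step 4. [(x - 4) + 6 = 3 or -3] 6 comes off first (subtract 6). So sub: x - 4 = -3 or -9.
Step 5. [x - 4 = -3 or -9] 4 comes off first (add 4). So sub: x = 1 or -5.

Answer: x ∈ {-5, 1}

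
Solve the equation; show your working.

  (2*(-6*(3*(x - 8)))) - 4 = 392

Step 1. [(2*(-6*(3*(x - 8)))) - 4 = 392] 2 | LHS and 2 | 392: pull 2 out. So factor: (-6*(3*(x - 8))) - 2 = 196.
Step 2. [(-6*(3*(x - 8))) - 2 = 196] add 2: x sits inside (… - 2) ⇒ sub: -6*(3*(x - 8)) = 198.
Step 3. [-6*(3*(x - 8)) = 198] divide by the outer -6 ⇒ div: 3*(x - 8) = -33.
Step 4. [3*(x - 8) = -33] 3·(inner) — divide through by 3. So div: x - 8 = -11.
Step 5. [x - 8 = -11] the outer -8 inverts by adding 8, so sub: x = -3.

Answer: x ∈ {-3}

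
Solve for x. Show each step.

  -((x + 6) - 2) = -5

Step 1. [-((x + 6) - 2) = -5] flip signs both sides, so neg: (x + 6) - 2 = 5.
Step 2. [(x + 6) - 2 = 5] 2 comes off first (add 2), so sub: x + 6 = 7.
Step 3. [x + 6 = 7] peel the +6: subtract 6 from each side ⇒ sub: x = 1.

Answer: x ∈ {1}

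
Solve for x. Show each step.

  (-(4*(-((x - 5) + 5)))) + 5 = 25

Step 1. [(-(4*(-((x - 5) + 5)))) + 5 = 25] 5 comes off first (subtract 5) ⇒ sub: -(4*(-((x - 5) + 5))) = 20.
Step 2. [-(4*(-((x - 5) + 5))) = 20] leading − — multiply by −1. So neg: 4*(-((x - 5) + 5)) = -20.
Step 3. [4*(-((x - 5) + 5)) = -20] 4 out front; divide by 4. So div: -((x - 5) + 5) = -5.
Step 4. [-((x - 5) + 5) = -5] flip signs both sides ⇒ neg: (x - 5) + 5 = 5.
Step 5. [(x - 5) + 5 = 5] peel the +5: subtract 5 from each side, so sub: x - 5 = 0.
Step 6. [x - 5 = 0] the outer -5 inverts by adding 5 ⇒ sub: x = 5.

Answer: x ∈ {5}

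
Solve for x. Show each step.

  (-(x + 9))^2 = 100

Step 1. [(-(x + 9))^2 = 100] 100 ≥ 0, LHS is (·)² — take ±√ ⇒ sqrt: -(x + 9) = 10 or -10.
Step 2. [-(x + 9) = 10 or -10] LHS negated; negate both sides. So neg: x + 9 = -10 or 10.
Step 3. [x + 9 = -10 or 10] subtract 9: x sits inside (… + 9), so sub: x = -19 or 1.

Answer: x ∈ {-19, 1}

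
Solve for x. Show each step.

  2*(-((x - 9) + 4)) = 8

Step 1. [2*(-((x - 9) + 4)) = 8] leading coefficient 2: divide by 2 ⇒ div: -((x - 9) + 4) = 4.
Step 2. [-((x - 9) + 4) = 4] LHS negated; negate both sides. So neg: (x - 9) + 4 = -4.
Step 3. [(x - 9) + 4 = -4] peel the +4: subtract 4 from each side. So sub: x - 9 = -8.
Step 4. [x - 9 = -8] the outer -9 inverts by adding 9, so sub: x = 1.

Answer: x ∈ {1}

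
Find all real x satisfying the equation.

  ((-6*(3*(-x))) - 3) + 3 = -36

Step 1. [((-6*(3*(-x))) - 3) + 3 = -36] subtract 3: x sits inside (… + 3) ⇒ sub: (-6*(3*(-x))) - 3 = -39.
Step 2. [(-6*(3*(-x))) - 3 = -39] 3 comes off first (add 3) ⇒ sub: -6*(3*(-x)) = -36.
Step 3. [-6*(3*(-x)) = -36] -6 out front; divide by -6 ⇒ div: 3*(-x) = 6.
Step 4. [3*(-x) = 6] leading coefficient 3: divide by 3, so div: -x = 2.
Step 5. [-x = 2] LHS negated; negate both sides, so neg: x = -2.

Answer: x ∈ {-2}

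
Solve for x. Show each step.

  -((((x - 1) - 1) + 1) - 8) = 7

Step 1. [-((((x - 1) - 1) + 1) - 8) = 7] leading − — multiply by −1. So neg: (((x - 1) - 1) + 1) - 8 = -7.
Step 2. [(((x - 1) - 1) + 1) - 8 = -7] peel the -8: add 8 from each side ⇒ sub: ((x - 1) - 1) + 1 = 1.
Step 3. [((x - 1) - 1) + 1 = 1] peel the +1: subtract 1 from each side ⇒ sub: (x - 1) - 1 = 0.
Step 4. [(x - 1) - 1 = 0] 1 comes off first (add 1). So sub: x - 1 = 1.
Step 5. [x - 1 = 1] 1 comes off first (add 1). So sub: x = 2.

Answer: x ∈ {2}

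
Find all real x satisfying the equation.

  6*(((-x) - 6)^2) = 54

Step 1. [6*(((-x) - 6)^2) = 54] leading coefficient 6: divide by 6, so div: ((-x) - 6)^2 = 9.
Step 2. [((-x) - 6)^2 = 9] LHS squared, RHS 9 ≥ 0: apply √ (±), so sqrt: (-x) - 6 = 3 or -3.
Step 3. [(-x) - 6 = 3 or -3] add 6: x sits inside (… - 6), so sub: -x = 9 or 3.
Step 4. [-x = 9 or 3] leading − — multiply by −1, so neg: x = -9 or -3.

Answer: x ∈ {-9, -3}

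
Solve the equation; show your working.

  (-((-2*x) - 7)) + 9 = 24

Step 1. [(-((-2*x) - 7)) + 9 = 24] +9 is outermost — subtract 9 both sides ⇒ sub: -((-2*x) - 7) = 15.
Step 2. [-((-2*x) - 7) = 15] leading − — multiply by −1. So neg: (-2*x) - 7 = -15.
Step 3. [(-2*x) - 7 = -15] peel the -7: add 7 from each side, so sub: -2*x = -8.
Step 4. [-2*x = -8] divide by the outer -2. So div: x = 4.

Answer: x ∈ {4}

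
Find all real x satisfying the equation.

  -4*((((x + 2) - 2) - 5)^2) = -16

Step 1. [-4*((((x + 2) - 2) - 5)^2) = -16] leading coefficient -4: divide by -4 ⇒ div: (((x + 2) - 2) - 5)^2 = 4.
Step 2. [(((x + 2) - 2) - 5)^2 = 4] LHS squared, RHS 4 ≥ 0: apply √ (±). So sqrt: ((x + 2) - 2) - 5 = 2 or -2.
Step 3. [((x + 2) - 2) - 5 = 2 or -2] 5 comes off first (add 5) ⇒ sub: (x + 2) - 2 = 7 or 3.
Step 4. [(x + 2) - 2 = 7 or 3] -2 is outermost — add 2 both sides. So sub: x + 2 = 9 or 5.
Step 5. [x + 2 = 9 or 5] 2 comes off first (subtract 2). So sub: x = 7 or 3.

Answer: x ∈ {3, 7}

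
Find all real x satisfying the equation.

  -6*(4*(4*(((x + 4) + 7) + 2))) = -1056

Step 1. [-6*(4*(4*(((x + 4) + 7) + 2))) = -1056] LHS = -6·(…); ÷-6 both sides ⇒ div: 4*(4*(((x + 4) + 7) + 2)) = 176.
Step 2. [4*(4*(((x + 4) + 7) + 2)) = 176] 4 out front; divide by 4. So div: 4*(((x + 4) + 7) + 2) = 44.
Step 3. [4*(((x + 4) + 7) + 2) = 44] leading coefficient 4: divide by 4 ⇒ div: ((x + 4) + 7) + 2 = 11.
Step 4. [((x + 4) + 7) + 2 = 11] 2 comes off first (subtract 2) ⇒ sub: (x + 4) + 7 = 9.
Step 5. [(x + 4) + 7 = 9] 7 comes off first (subtract 7) ⇒ sub: x + 4 = 2.
Step 6. [x + 4 = 2] 4 comes off first (subtract 4). So sub: x = -2.

Answer: x ∈ {-2}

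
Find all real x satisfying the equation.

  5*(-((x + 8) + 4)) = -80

Step 1. [5*(-((x + 8) + 4)) = -80] LHS = 5·(…); ÷5 both sides. So div: -((x + 8) + 4) = -16.
Step 2. [-((x + 8) + 4) = -16] leading − — multiply by −1. So neg: (x + 8) + 4 = 16.
Step 3. [(x + 8) + 4 = 16] peel the +4: subtract 4 from each side ⇒ sub: x + 8 = 12.
Step 4. [x + 8 = 12] 8 comes off first (subtract 8), so sub: x = 4.

Answer: x ∈ {4}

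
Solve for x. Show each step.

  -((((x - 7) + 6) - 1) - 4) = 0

Step 1. [-((((x - 7) + 6) - 1) - 4) = 0] flip signs both sides, so neg: (((x - 7) + 6) - 1) - 4 = 0.
Step 2. [(((x - 7) + 6) - 1) - 4 = 0] -4 is outermost — add 4 both sides. So sub: ((x - 7) + 6) - 1 = 4.
Step 3. [((x - 7) + 6) - 1 = 4] the outer -1 inverts by adding 1 ⇒ sub: (x - 7) + 6 = 5.
Step 4. [(x - 7) + 6 = 5] +6 is outermost — subtract 6 both sides, so sub: x - 7 = -1.
Step 5. [x - 7 = -1] peel the -7: add 7 from each side, so sub: x = 6.

Answer: x ∈ {6}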